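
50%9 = 5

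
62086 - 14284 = 47802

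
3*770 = 2310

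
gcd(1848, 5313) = 231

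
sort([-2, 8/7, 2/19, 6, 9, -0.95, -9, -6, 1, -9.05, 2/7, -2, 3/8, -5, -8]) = [-9.05, -9, -8, -6, -5, -2, -2, -0.95, 2/19, 2/7, 3/8, 1, 8/7, 6, 9]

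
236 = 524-288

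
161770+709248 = 871018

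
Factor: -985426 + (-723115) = -1*1708541^1 = -1708541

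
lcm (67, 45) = 3015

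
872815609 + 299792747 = 1172608356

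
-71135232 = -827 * 86016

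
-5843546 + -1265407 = -7108953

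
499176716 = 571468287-72291571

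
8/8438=4/4219 ≈ 0.000948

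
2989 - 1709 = 1280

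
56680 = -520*(-109)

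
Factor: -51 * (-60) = 2^2 * 3^2 * 5^1 * 17^1 = 3060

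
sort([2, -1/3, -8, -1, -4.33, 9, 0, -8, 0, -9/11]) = [-8, -8, -4.33, -1, -9/11, -1/3, 0, 0, 2, 9]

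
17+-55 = -38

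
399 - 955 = -556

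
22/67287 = 2/6117 ≈ 0.000327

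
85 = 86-1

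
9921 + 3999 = 13920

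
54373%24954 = 4465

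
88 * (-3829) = -336952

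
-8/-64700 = 2/16175 ≈ 0.000124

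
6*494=2964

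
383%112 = 47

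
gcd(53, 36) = 1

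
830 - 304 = 526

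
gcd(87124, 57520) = 4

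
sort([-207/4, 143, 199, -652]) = [-652, -207/4, 143, 199]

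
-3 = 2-5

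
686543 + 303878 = 990421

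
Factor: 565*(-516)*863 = -1*2^2*3^1*5^1*43^1*113^1*863^1 = -251599020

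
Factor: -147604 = -1*2^2*36901^1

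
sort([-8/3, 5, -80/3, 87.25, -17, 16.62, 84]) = [-80/3, -17, -8/3, 5, 16.62, 84, 87.25]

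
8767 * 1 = 8767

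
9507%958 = 885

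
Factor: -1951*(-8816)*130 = 2^5*5^1*13^1*19^1*29^1*1951^1 = 2236002080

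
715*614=439010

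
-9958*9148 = -91095784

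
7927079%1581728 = 18439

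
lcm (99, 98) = 9702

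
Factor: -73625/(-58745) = 5^2*19^1*379^(-1) = 475/379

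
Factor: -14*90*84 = -1*2^4*3^3*5^1*7^2 = -105840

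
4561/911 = 5 + 6/911 ≈ 5.01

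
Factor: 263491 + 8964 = 5^1*29^1*1879^1 = 272455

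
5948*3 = 17844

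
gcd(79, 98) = 1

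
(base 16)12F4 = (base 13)2293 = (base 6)34244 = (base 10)4852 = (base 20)C2C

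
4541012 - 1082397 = 3458615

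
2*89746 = 179492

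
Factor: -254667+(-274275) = -1*2^1*3^1*199^1*443^1 = -528942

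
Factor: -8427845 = -1*5^1*97^1*17377^1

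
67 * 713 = 47771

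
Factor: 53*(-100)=-1*2^2*5^2*53^1=-5300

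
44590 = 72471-27881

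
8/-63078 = -4/31539 ≈ -0.000127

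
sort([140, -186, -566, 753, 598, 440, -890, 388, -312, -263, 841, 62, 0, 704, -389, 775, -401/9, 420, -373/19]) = [-890, -566, -389, -312, -263, -186, -401/9, -373/19, 0, 62, 140, 388, 420, 440, 598, 704, 753, 775, 841]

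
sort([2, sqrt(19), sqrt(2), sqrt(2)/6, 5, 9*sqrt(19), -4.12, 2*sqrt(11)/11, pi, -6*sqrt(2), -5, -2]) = [-6*sqrt(2), -5, -4.12, -2, sqrt(2)/6, 2*sqrt(11)/11, sqrt(2), 2, pi, sqrt(19), 5, 9*sqrt(19)]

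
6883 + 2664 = 9547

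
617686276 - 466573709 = 151112567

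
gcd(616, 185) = 1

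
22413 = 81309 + -58896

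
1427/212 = 6+155/212 ≈ 6.73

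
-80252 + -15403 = -95655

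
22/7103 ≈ 0.00310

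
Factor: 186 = 2^1 * 3^1 * 31^1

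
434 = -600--1034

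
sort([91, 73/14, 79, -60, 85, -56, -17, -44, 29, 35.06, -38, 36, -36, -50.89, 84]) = [-60, -56, -50.89, -44, -38, -36, -17, 73/14, 29, 35.06, 36, 79, 84, 85, 91]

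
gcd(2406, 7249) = 1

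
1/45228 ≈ 0.0000221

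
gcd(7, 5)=1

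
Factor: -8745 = -1*3^1*5^1*11^1*53^1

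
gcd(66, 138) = 6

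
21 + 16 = 37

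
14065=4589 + 9476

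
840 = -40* (-21) 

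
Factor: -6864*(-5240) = 2^7*3^1*5^1*11^1*13^1*131^1 = 35967360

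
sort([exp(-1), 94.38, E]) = [exp(-1), E, 94.38]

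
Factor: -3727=-1*3727^1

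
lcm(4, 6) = 12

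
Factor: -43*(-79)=43^1*79^1=3397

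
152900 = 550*278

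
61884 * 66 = 4084344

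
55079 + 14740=69819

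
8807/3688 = 2 + 1431/3688 ≈ 2.39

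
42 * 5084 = 213528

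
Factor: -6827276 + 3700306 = -1*2^1*5^1*7^1*11^1*31^1*131^1 = -3126970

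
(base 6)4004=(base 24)1c4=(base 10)868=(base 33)qa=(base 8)1544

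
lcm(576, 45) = 2880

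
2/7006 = 1/3503 ≈ 0.000285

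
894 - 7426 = -6532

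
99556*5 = 497780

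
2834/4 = 1417/2 = 708.50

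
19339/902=21 + 397/902 ≈ 21.44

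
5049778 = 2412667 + 2637111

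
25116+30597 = 55713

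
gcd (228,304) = 76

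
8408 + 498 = 8906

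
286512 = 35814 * 8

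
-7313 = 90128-97441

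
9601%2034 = 1465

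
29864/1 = 29864 = 29864.00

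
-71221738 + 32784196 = -38437542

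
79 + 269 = 348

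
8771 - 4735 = 4036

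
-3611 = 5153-8764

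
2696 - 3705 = -1009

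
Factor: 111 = 3^1 * 37^1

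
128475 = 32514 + 95961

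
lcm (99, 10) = 990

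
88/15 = 5 + 13/15 ≈ 5.87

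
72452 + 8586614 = 8659066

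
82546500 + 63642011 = 146188511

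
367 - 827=-460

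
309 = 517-208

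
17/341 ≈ 0.0499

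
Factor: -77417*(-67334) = 2^1*131^1*257^1*77417^1 = 5212796278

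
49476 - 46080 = 3396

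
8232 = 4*2058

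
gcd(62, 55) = 1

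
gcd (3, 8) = 1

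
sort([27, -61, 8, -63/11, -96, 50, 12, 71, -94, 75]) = [-96, -94, -61, -63/11, 8, 12, 27, 50, 71, 75]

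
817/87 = 9+34/87 ≈ 9.39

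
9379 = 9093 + 286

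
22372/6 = 3728 + 2/3 ≈ 3728.67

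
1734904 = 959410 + 775494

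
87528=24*3647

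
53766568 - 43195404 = 10571164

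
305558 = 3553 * 86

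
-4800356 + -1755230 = -6555586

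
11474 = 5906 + 5568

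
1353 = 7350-5997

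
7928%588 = 284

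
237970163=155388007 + 82582156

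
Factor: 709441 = 19^1*37339^1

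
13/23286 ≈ 0.000558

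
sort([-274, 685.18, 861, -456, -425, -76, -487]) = [-487, -456, -425, -274, -76, 685.18, 861]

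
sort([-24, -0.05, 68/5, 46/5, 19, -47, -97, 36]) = [-97, -47, -24, -0.05, 46/5, 68/5, 19, 36]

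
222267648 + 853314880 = 1075582528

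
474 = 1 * 474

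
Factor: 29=29^1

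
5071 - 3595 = 1476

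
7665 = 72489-64824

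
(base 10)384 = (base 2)110000000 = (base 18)136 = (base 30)co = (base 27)e6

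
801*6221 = 4983021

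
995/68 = 14 + 43/68 ≈ 14.63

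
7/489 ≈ 0.0143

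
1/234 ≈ 0.00427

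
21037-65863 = -44826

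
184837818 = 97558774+87279044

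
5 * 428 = 2140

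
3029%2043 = 986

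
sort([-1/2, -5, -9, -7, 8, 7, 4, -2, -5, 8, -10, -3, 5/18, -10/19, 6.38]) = [-10, -9, -7, -5, -5, -3, -2, -10/19, -1/2, 5/18, 4, 6.38, 7, 8, 8]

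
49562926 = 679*72994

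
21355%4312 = 4107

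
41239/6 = 6873+1/6 ≈ 6873.17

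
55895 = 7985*7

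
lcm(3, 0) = 0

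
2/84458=1/42229 ≈ 0.0000237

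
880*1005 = 884400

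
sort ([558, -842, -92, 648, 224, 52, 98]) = [-842, -92, 52, 98, 224, 558, 648]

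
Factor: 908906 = 2^1 * 454453^1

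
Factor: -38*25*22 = -1*2^2*5^2*11^1*19^1 = -20900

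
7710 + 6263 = 13973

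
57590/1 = 57590 = 57590.00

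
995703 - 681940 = 313763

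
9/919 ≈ 0.00979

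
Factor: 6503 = 7^1*929^1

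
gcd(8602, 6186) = 2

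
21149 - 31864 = -10715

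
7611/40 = 190+11/40≈190.28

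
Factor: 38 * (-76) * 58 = -1 * 2^4 * 19^2 * 29^1 = -167504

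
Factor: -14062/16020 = -1*2^(-1)*3^(-2)*5^(-1)*79^1 = -79/90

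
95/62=1 + 33/62 ≈ 1.53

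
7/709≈0.00987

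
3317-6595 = -3278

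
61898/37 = 1672 + 34/37 ≈ 1672.92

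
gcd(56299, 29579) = 1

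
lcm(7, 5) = 35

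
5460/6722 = 2730/3361 ≈ 0.812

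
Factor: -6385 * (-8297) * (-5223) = -1 * 3^1 * 5^1 * 1277^1 * 1741^1 * 8297^1 = -276695449935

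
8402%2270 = 1592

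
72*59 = 4248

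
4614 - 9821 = -5207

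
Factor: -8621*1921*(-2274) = 2^1*3^1*17^1*37^1*113^1*233^1*379^1 = 37659579834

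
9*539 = 4851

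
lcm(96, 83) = 7968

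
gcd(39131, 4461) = 1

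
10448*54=564192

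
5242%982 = 332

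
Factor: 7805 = 5^1 * 7^1 * 223^1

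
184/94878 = 92/47439 ≈ 0.00194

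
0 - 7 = -7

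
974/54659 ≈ 0.0178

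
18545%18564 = 18545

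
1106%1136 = 1106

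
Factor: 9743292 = 2^2*3^2*13^1*109^1*191^1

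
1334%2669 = 1334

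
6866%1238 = 676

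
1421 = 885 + 536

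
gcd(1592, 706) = 2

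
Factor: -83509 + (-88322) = -1 * 3^1 * 11^1 * 41^1 * 127^1 = -171831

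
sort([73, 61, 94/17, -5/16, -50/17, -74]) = [-74, -50/17, -5/16, 94/17, 61, 73]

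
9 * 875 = 7875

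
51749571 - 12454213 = 39295358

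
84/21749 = 12/3107 ≈ 0.00386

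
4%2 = 0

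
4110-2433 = 1677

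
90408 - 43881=46527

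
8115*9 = 73035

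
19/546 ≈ 0.0348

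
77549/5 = 15509 + 4/5 = 15509.80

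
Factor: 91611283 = 17^1 * 5388899^1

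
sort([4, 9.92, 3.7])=[3.7, 4, 9.92]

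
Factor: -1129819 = -1 * 1129819^1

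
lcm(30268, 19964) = 938308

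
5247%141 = 30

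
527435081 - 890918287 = -363483206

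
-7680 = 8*(-960)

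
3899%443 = 355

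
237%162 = 75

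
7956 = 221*36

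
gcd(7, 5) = 1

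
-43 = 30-73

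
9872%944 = 432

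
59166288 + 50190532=109356820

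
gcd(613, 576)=1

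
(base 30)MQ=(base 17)266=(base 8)1256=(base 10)686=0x2AE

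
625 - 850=-225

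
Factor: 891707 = 891707^1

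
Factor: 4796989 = 4796989^1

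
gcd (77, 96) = 1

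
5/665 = 1/133 ≈ 0.00752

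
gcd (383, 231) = 1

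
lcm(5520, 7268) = 436080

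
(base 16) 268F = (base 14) 3851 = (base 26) EFH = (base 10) 9871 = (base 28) CGF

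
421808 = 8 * 52726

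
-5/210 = -1/42 ≈ -0.0238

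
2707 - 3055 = -348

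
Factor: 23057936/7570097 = 2^4*11^1*131^(-1)*57787^(-1)*131011^1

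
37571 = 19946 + 17625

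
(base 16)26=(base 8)46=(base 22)1g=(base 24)1e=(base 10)38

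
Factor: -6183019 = -1*17^1*401^1*907^1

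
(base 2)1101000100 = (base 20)21g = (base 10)836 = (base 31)qu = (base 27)13q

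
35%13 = 9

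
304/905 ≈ 0.336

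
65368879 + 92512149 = 157881028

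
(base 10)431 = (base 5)3211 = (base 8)657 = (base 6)1555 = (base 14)22b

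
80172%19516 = 2108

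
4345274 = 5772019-1426745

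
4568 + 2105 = 6673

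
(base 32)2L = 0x55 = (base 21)41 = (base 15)5A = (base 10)85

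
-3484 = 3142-6626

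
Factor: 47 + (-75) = -1 * 2^2 * 7^1 = -28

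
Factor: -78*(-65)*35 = 2^1*3^1*5^2*7^1*13^2 = 177450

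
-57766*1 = -57766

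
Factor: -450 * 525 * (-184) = 2^4 * 3^3 * 5^4 * 7^1 * 23^1 = 43470000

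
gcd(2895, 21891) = 3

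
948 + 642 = 1590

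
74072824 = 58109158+15963666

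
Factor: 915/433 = 3^1*5^1*61^1*433^(-1)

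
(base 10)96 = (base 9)116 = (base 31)33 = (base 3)10120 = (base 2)1100000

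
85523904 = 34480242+51043662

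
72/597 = 24/199 ≈ 0.121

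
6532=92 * 71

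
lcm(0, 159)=0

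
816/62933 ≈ 0.0130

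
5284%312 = 292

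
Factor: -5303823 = -1*3^1*7^1*23^1*79^1*139^1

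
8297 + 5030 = 13327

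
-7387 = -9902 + 2515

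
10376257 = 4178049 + 6198208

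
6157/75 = 82 + 7/75 ≈ 82.09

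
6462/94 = 3231/47 ≈ 68.74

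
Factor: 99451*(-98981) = -1*11^1*9041^1*98981^1 = -9843759431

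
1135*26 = 29510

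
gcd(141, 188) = 47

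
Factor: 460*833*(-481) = -1*2^2*5^1*7^2*13^1*17^1*23^1*37^1 = -184309580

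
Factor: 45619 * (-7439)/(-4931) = 7^4 * 19^1 * 43^1 * 173^1 * 4931^(-1) = 339359741/4931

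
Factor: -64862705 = -1 * 5^1 * 29^1 * 43^1 * 101^1 * 103^1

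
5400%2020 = 1360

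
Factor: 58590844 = 2^2*13^1*23^1*48989^1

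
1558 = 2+1556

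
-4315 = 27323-31638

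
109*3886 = 423574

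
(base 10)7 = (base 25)7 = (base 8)7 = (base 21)7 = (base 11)7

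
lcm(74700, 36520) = 1643400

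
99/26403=33/8801 ≈ 0.00375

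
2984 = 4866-1882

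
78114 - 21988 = 56126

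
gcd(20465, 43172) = 1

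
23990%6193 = 5411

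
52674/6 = 8779 = 8779.00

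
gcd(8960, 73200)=80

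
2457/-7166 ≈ -0.343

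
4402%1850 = 702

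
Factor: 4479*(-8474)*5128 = -1*2^4*3^1*19^1*223^1*641^1*1493^1 = -194633475888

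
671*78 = 52338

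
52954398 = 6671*7938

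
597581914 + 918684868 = 1516266782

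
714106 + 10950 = 725056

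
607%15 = 7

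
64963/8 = 8120 + 3/8 ≈ 8120.38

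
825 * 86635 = 71473875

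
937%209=101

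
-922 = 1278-2200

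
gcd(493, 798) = 1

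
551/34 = 16 + 7/34 ≈ 16.21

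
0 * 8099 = 0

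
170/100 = 17/10 = 1.70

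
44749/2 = 22374+1/2 = 22374.50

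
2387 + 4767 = 7154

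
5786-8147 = -2361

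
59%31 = 28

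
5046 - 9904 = -4858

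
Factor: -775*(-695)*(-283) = -1*5^3*31^1*139^1*283^1 = -152430875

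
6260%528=452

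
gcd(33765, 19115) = 5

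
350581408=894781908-544200500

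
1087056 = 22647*48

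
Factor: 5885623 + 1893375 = 2^1 * 241^1 * 16139^1 = 7778998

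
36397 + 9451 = 45848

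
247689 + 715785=963474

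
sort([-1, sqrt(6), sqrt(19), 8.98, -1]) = [-1, -1, sqrt(6), sqrt(19), 8.98]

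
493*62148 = 30638964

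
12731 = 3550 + 9181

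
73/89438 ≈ 0.000816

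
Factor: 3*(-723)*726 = -1*2^1*3^3*11^2*241^1 = -1574694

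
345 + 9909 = 10254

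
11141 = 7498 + 3643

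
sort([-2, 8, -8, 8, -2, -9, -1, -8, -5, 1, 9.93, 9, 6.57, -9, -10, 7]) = [-10, -9, -9, -8, -8, -5, -2, -2, -1, 1, 6.57, 7, 8, 8, 9, 9.93]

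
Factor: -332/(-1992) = 2^(-1)*3^(-1) = 1/6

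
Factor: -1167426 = -1*2^1*3^3*13^1*1663^1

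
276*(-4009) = -1106484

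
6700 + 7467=14167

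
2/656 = 1/328 ≈ 0.00305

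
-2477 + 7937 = 5460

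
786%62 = 42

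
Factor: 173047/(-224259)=-1*3^(-1)*181^(-1)*419^1=-419/543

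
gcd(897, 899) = 1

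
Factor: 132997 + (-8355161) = -1*2^2*2055541^1 = -8222164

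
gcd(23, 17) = 1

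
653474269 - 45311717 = 608162552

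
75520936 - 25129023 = 50391913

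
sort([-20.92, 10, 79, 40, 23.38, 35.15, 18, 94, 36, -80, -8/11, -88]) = [-88, -80, -20.92, -8/11, 10, 18, 23.38, 35.15, 36, 40, 79, 94]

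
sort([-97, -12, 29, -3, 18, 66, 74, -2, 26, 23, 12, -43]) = [-97, -43, -12, -3, -2, 12, 18, 23, 26, 29, 66, 74]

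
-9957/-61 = 163 + 14/61 ≈ 163.23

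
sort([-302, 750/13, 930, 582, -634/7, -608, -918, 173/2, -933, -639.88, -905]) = [-933, -918, -905, -639.88, -608, -302, -634/7, 750/13, 173/2, 582, 930]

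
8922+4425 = 13347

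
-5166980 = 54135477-59302457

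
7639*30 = 229170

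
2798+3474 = 6272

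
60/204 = 5/17 ≈ 0.294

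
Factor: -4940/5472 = -1*2^(-3)*3^(-2)*5^1*13^1 = -65/72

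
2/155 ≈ 0.0129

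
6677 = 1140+5537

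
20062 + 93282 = 113344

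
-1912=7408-9320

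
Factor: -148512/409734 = -1*2^4*3^(-1)*7^1*103^(-1) = -112/309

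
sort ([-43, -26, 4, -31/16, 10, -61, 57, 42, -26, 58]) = [-61, -43, -26, -26, -31/16, 4, 10, 42, 57, 58]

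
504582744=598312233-93729489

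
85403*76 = 6490628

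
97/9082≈0.0107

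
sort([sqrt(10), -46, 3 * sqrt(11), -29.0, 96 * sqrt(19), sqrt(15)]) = [-46, -29.0, sqrt(10), sqrt(15), 3 * sqrt(11), 96 * sqrt(19)]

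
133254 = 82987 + 50267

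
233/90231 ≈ 0.00258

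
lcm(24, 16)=48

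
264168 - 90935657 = -90671489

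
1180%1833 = 1180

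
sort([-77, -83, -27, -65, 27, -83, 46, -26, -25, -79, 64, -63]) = [-83, -83, -79, -77, -65, -63, -27, -26, -25, 27, 46, 64]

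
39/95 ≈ 0.411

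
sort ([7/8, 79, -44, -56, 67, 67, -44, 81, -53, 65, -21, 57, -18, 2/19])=[-56, -53, -44, -44, -21, -18, 2/19, 7/8, 57, 65, 67, 67, 79, 81]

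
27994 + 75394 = 103388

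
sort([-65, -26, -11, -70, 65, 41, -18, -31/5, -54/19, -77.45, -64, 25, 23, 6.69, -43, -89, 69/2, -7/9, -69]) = [-89, -77.45, -70, -69, -65, -64, -43, -26, -18, -11, -31/5, -54/19, -7/9, 6.69, 23, 25, 69/2, 41, 65]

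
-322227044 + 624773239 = 302546195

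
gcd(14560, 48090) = 70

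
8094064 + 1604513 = 9698577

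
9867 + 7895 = 17762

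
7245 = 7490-245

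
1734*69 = 119646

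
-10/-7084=5/3542 ≈ 0.00141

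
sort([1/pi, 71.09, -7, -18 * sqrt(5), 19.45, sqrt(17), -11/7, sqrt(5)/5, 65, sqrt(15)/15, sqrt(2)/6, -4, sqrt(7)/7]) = [-18 * sqrt(5), -7, -4, -11/7, sqrt(2)/6, sqrt(15)/15, 1/pi, sqrt(7)/7, sqrt(5)/5, sqrt(17), 19.45, 65, 71.09]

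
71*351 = 24921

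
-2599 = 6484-9083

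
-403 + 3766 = 3363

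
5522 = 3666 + 1856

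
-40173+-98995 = -139168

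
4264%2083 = 98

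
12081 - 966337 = -954256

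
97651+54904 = 152555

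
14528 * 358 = 5201024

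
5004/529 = 9 + 243/529 ≈ 9.46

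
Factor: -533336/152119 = -1*2^3*11^(-1)*163^1*409^1*13829^(-1)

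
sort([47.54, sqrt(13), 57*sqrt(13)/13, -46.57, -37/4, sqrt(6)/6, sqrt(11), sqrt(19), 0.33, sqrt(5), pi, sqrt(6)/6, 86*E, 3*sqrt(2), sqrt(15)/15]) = [-46.57, -37/4, sqrt(15)/15, 0.33, sqrt(6)/6, sqrt(6)/6, sqrt(5), pi, sqrt(11), sqrt(13), 3*sqrt(2), sqrt(19), 57*sqrt(13)/13, 47.54, 86*E]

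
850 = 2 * 425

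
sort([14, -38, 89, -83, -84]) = [-84, -83, -38, 14, 89]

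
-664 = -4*166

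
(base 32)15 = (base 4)211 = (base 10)37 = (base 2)100101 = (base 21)1g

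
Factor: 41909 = 7^1*5987^1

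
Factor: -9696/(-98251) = 2^5*3^1*101^1*98251^(-1)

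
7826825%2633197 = 2560431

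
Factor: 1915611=3^1*17^1*37561^1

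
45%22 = 1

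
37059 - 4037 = 33022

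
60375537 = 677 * 89181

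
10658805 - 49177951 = -38519146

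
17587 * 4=70348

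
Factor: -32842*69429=-1*2^1*3^1*16421^1*23143^1=-2280187218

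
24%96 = 24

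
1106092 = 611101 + 494991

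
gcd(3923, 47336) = 1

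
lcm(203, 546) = 15834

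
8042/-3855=-2 - 332/3855 ≈ -2.09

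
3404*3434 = 11689336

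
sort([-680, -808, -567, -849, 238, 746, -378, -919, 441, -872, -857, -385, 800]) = [-919, -872, -857, -849, -808, -680, -567, -385, -378, 238, 441, 746, 800]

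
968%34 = 16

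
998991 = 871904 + 127087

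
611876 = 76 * 8051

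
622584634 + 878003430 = 1500588064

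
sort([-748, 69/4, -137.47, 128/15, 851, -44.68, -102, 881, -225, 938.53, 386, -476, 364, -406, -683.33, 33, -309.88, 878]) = [-748, -683.33, -476, -406, -309.88, -225, -137.47, -102, -44.68, 128/15, 69/4, 33, 364, 386, 851, 878, 881, 938.53]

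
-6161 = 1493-7654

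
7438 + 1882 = 9320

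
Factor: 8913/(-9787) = -1*3^1*2971^1*9787^(-1)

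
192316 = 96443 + 95873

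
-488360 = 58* (-8420)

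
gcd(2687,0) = 2687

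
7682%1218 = 374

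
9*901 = 8109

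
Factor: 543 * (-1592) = -1 * 2^3 * 3^1 * 181^1 * 199^1 = -864456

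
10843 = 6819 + 4024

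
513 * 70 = 35910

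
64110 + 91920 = 156030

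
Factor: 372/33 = 2^2*11^(-1)*31^1 = 124/11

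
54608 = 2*27304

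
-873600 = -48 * 18200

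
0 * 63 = 0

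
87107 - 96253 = -9146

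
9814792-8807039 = 1007753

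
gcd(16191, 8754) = 3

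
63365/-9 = -7040 - 5/9 ≈ -7040.56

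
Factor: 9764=2^2*2441^1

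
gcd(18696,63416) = 8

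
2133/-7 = -304 - 5/7 ≈ -304.71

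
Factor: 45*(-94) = -1*2^1*3^2*5^1*47^1 = -4230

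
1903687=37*51451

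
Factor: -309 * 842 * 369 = -1 * 2^1 * 3^3 * 41^1 * 103^1 * 421^1 = -96005682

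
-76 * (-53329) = 4053004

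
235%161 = 74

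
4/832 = 1/208 ≈ 0.00481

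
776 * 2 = 1552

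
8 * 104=832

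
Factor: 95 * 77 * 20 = 2^2 * 5^2 * 7^1 * 11^1 * 19^1 = 146300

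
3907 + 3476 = 7383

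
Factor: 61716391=11^1*5610581^1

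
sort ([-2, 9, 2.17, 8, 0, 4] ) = [-2, 0, 2.17, 4, 8, 9] 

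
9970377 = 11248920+-1278543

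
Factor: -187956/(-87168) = 2^(-5)*3^1*23^1 = 69/32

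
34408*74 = 2546192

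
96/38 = 2 + 10/19 ≈ 2.53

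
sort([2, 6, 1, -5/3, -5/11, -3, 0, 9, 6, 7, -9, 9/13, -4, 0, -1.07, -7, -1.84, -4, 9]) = [-9, -7, -4, -4, -3, -1.84, -5/3, -1.07, -5/11, 0, 0, 9/13, 1, 2, 6, 6, 7, 9, 9]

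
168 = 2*84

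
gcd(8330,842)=2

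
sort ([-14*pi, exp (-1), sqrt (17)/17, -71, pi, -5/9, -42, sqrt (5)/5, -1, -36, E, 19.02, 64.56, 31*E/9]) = [-71, -14*pi, -42, -36, -1, -5/9, sqrt (17)/17, exp (-1), sqrt (5)/5, E, pi, 31*E/9, 19.02, 64.56]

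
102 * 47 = 4794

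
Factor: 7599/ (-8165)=-1*3^1*5^ (-1)*17^1*23^ (-1)*71^ (-1)*149^1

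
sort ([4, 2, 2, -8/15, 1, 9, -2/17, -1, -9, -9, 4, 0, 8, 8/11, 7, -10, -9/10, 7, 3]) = [-10, -9, -9, -1, -9/10, -8/15, -2/17, 0, 8/11, 1, 2, 2, 3, 4, 4, 7, 7, 8, 9]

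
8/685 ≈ 0.0117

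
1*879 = 879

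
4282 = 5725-1443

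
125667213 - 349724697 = -224057484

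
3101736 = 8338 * 372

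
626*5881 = 3681506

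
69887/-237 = -294 - 209/237 ≈ -294.88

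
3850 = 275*14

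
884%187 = 136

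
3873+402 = 4275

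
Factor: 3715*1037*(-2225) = -1*5^3*17^1*61^1*89^1*743^1 = -8571712375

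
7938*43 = 341334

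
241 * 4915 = 1184515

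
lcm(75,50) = 150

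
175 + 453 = 628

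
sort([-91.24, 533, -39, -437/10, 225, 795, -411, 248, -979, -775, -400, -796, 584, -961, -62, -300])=[-979, -961, -796, -775, -411, -400, -300, -91.24, -62, -437/10, -39, 225, 248, 533, 584, 795]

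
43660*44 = 1921040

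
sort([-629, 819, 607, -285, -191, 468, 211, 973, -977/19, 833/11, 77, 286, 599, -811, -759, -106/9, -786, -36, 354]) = [-811, -786, -759, -629, -285, -191, -977/19, -36, -106/9, 833/11, 77, 211, 286, 354, 468, 599, 607, 819, 973]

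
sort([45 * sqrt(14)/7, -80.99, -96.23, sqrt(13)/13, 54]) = [-96.23, -80.99, sqrt(13)/13, 45 * sqrt(14)/7, 54]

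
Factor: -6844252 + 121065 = -1*31^1*216877^1 = -6723187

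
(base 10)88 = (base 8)130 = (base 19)4c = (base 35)2i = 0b1011000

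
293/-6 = -48 - 5/6 ≈ -48.83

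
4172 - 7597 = -3425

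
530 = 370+160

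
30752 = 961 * 32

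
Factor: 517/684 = 2^(-2) * 3^(-2) * 11^1 * 19^(-1) * 47^1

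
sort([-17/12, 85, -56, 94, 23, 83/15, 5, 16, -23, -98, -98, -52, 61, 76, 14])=[-98, -98, -56, -52, -23, -17/12, 5, 83/15, 14, 16, 23, 61, 76, 85, 94]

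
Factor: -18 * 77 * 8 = -1 * 2^4 * 3^2 * 7^1 * 11^1 = -11088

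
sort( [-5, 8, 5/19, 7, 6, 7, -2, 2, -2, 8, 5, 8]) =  [-5, -2, -2, 5/19, 2, 5, 6, 7, 7, 8, 8, 8]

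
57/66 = 19/22 ≈ 0.864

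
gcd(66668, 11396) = 28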